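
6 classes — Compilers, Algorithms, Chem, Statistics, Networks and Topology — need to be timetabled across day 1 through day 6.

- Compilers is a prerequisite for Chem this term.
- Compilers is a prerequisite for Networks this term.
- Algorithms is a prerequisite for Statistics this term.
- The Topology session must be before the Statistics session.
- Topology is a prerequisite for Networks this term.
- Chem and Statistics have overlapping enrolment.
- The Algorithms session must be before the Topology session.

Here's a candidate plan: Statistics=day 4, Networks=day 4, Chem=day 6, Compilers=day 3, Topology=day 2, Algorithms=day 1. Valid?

The Algorithms session must be before the Topology session — holds.
The Topology session must be before the Statistics session — holds.
Chem and Statistics have overlapping enrolment — holds.
Compilers is a prerequisite for Networks this term — holds.
Topology is a prerequisite for Networks this term — holds.
Compilers is a prerequisite for Chem this term — holds.
Algorithms is a prerequisite for Statistics this term — holds.

Yes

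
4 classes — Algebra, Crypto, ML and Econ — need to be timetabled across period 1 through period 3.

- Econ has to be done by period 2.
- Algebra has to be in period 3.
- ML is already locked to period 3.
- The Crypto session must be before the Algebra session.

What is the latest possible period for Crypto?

Downstream work caps Crypto at period 2.
Crypto at period 2 is achievable: Crypto -> period 2, Algebra -> period 3, Econ -> period 1, ML -> period 3.

period 2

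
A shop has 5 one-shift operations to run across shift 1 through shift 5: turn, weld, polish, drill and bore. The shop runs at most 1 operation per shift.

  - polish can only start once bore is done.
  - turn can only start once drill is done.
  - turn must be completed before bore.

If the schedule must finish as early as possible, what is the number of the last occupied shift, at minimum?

The precedence chain requires at least 4 distinct shifts.
With at most 1 per shift and 5 operations, at least 5 shifts are needed.
5 works (last occupied shift: shift 5): for example turn -> shift 2; bore -> shift 3; drill -> shift 1; polish -> shift 4; weld -> shift 5.

5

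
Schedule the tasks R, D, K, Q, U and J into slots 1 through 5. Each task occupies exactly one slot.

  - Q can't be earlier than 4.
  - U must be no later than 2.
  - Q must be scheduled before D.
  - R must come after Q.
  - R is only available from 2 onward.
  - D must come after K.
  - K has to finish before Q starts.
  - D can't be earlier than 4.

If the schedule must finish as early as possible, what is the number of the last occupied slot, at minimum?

The precedence chain requires at least 3 distinct slots.
Propagating the time windows through the other constraints, R can't land before 5, so the schedule must run through at least slot 5.
5 works (last occupied slot: 5): for example J -> 1, U -> 1, R -> 5, D -> 5, K -> 1, Q -> 4.

slot 5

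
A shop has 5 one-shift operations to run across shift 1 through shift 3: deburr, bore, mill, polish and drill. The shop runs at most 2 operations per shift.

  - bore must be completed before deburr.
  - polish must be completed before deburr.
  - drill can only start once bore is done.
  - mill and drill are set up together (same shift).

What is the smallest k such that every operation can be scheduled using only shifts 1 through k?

The precedence chain requires at least 2 distinct shifts.
With at most 2 per shift and 5 operations, at least 3 shifts are needed.
3 works (last occupied shift: shift 3): for example deburr in shift 2, mill in shift 3, polish in shift 1, drill in shift 3, bore in shift 1.

3 shifts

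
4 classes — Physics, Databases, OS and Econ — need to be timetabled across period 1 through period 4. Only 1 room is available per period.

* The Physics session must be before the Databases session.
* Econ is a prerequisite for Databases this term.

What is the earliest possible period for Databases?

period 3

Precedence pushes Databases to at least period 2.
Databases at period 3 is achievable: Physics=period 1; OS=period 4; Databases=period 3; Econ=period 2.
Nothing earlier works — the capacity limit rule out every period before period 3.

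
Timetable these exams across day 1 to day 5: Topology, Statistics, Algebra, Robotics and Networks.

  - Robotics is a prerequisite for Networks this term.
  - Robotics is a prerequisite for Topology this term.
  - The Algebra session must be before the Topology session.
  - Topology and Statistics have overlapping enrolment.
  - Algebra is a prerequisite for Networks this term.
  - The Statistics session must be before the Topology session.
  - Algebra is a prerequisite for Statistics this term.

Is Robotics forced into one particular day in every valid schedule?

Robotics can be day 1 (e.g. Topology=day 3; Robotics=day 1; Networks=day 2; Algebra=day 1; Statistics=day 2) or day 2 (e.g. Robotics=day 2, Algebra=day 1, Topology=day 3, Networks=day 3, Statistics=day 2).

No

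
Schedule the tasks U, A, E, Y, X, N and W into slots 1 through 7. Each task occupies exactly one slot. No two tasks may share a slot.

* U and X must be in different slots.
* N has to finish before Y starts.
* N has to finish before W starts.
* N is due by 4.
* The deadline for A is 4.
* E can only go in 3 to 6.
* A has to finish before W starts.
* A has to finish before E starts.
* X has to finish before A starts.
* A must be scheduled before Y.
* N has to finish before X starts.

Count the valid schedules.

Splitting on A: it can be 3 (18), 4 (12). Listing each branch's schedules as (U, E, Y, X, N, W):
A=3: (4,5,6,2,1,7) (4,5,7,2,1,6) (4,6,5,2,1,7) (4,6,7,2,1,5) (5,4,6,2,1,7) (5,4,7,2,1,6) (5,6,4,2,1,7) (5,6,7,2,1,4) (6,4,5,2,1,7) (6,4,7,2,1,5) (6,5,4,2,1,7) (6,5,7,2,1,4) (7,4,5,2,1,6) (7,4,6,2,1,5) (7,5,4,2,1,6) (7,5,6,2,1,4) (7,6,4,2,1,5) (7,6,5,2,1,4) — 18.
A=4: (1,5,6,3,2,7) (1,5,7,3,2,6) (1,6,5,3,2,7) (1,6,7,3,2,5) (2,5,6,3,1,7) (2,5,7,3,1,6) (2,6,5,3,1,7) (2,6,7,3,1,5) (3,5,6,2,1,7) (3,5,7,2,1,6) (3,6,5,2,1,7) (3,6,7,2,1,5) — 12.
Summing: 18 + 12 = 30.

30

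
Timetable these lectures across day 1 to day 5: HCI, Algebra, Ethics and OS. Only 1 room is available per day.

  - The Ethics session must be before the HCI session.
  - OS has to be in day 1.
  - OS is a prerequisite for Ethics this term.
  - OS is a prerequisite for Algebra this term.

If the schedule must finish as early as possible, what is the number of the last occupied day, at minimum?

day 4

The precedence chain requires at least 3 distinct days.
With at most 1 per day and 4 lectures, at least 4 days are needed.
4 works (last occupied day: day 4): for example OS in day 1; Ethics in day 2; HCI in day 3; Algebra in day 4.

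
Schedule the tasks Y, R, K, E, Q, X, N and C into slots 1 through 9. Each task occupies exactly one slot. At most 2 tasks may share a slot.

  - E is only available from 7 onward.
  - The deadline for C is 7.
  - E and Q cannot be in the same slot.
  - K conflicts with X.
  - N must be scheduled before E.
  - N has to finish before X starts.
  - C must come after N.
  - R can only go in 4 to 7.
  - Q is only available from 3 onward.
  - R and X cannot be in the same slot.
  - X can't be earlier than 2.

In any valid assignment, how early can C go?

Precedence pushes C to at least 2; C's own window allows nothing later than 7.
C at 2 is achievable: R=4; X=2; Y=1; Q=3; C=2; N=1; E=7; K=3.

2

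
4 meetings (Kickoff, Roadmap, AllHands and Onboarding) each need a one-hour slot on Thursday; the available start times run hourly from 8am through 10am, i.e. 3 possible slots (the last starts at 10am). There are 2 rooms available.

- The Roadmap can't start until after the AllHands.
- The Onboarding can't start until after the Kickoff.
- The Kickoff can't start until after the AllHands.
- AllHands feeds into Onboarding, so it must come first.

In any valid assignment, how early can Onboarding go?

10am

Precedence pushes Onboarding to at least 10am.
Onboarding at 10am is achievable: Onboarding in 10am, Kickoff in 9am, AllHands in 8am, Roadmap in 9am.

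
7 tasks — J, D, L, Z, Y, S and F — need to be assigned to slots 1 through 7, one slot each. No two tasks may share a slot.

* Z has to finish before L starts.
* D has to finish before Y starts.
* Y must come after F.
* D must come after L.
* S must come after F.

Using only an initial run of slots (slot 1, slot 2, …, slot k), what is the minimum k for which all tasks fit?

7 slots

The precedence chain requires at least 4 distinct slots.
With at most 1 per slot and 7 tasks, at least 7 slots are needed.
7 works (last occupied slot: 7): for example D -> 3; Y -> 5; S -> 6; F -> 4; L -> 2; Z -> 1; J -> 7.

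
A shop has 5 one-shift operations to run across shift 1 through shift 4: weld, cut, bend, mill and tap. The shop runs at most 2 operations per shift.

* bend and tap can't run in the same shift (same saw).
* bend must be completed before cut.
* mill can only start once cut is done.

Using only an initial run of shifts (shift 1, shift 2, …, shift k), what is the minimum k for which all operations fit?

The precedence chain requires at least 3 distinct shifts.
With at most 2 per shift and 5 operations, at least 3 shifts are needed.
3 works (last occupied shift: shift 3): for example mill in shift 3; tap in shift 2; bend in shift 1; weld in shift 1; cut in shift 2.

3 shifts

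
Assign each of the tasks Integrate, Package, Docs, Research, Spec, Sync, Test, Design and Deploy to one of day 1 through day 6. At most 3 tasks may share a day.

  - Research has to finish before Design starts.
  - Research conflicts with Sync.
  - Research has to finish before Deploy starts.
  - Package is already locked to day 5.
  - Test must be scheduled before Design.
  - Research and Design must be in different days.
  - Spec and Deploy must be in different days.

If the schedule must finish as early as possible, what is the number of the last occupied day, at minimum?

5

The precedence chain requires at least 2 distinct days.
With at most 3 per day and 9 tasks, at least 3 days are needed.
Package can't be placed before day 5, so the schedule must run through at least day 5.
5 works (last occupied day: day 5): for example Test -> day 1; Design -> day 2; Integrate -> day 1; Sync -> day 3; Spec -> day 3; Research -> day 1; Package -> day 5; Docs -> day 2; Deploy -> day 2.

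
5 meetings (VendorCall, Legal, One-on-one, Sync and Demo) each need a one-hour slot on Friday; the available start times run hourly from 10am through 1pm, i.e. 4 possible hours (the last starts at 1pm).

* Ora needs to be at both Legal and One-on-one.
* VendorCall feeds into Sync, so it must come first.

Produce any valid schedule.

Legal=10am; One-on-one=11am; Sync=11am; Demo=10am; VendorCall=10am

Checking: VendorCall(10am) before Sync(11am); Legal(10am) != One-on-one(11am).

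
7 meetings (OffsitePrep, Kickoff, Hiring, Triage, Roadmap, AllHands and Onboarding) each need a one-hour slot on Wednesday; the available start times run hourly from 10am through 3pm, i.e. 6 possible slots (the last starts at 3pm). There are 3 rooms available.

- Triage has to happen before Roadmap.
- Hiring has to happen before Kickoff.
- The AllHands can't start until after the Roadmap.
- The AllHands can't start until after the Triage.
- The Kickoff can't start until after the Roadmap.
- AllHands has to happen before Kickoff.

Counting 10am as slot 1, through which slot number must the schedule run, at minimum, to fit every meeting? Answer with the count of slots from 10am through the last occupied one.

4 slots

The precedence chain requires at least 4 distinct slots.
With at most 3 per slot and 7 meetings, at least 3 slots are needed.
4 works (last occupied slot: 1pm): for example Onboarding in 11am, Hiring in 10am, AllHands in 12pm, OffsitePrep in 10am, Kickoff in 1pm, Triage in 10am, Roadmap in 11am.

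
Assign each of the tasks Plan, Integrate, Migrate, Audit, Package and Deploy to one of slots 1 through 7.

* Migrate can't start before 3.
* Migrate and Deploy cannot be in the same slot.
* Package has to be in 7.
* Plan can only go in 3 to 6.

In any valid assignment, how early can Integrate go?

Integrate at 1 is achievable: Migrate in 3; Audit in 1; Package in 7; Deploy in 1; Integrate in 1; Plan in 3.

1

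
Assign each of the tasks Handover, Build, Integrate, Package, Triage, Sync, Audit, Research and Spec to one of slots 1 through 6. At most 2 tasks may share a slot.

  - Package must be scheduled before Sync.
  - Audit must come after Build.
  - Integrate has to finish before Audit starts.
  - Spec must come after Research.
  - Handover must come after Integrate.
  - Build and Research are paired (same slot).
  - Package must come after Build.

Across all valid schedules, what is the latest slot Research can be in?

Research must be in the same slot as Build, which can't be after 4, so Research is at most 4.
Research at 4 is achievable: Package -> 5; Audit -> 5; Handover -> 2; Build -> 4; Triage -> 1; Sync -> 6; Research -> 4; Integrate -> 1; Spec -> 6.

4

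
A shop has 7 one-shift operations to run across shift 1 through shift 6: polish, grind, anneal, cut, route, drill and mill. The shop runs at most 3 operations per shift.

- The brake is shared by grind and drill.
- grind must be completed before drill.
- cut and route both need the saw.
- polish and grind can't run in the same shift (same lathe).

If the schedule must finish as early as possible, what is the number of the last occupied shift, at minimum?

The precedence chain requires at least 2 distinct shifts.
With at most 3 per shift and 7 operations, at least 3 shifts are needed.
3 works (last occupied shift: shift 3): for example drill -> shift 2; grind -> shift 1; mill -> shift 3; route -> shift 2; polish -> shift 2; cut -> shift 1; anneal -> shift 1.

3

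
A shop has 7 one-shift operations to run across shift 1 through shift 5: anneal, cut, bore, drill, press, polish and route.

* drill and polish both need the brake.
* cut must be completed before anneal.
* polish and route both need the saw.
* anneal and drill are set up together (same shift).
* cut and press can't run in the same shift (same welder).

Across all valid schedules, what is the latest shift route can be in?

shift 5

route at shift 5 is achievable: press -> shift 2; route -> shift 5; bore -> shift 1; cut -> shift 1; drill -> shift 2; polish -> shift 1; anneal -> shift 2.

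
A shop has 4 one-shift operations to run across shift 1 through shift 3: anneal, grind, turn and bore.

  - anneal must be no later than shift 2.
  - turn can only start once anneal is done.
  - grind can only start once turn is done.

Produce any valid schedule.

grind -> shift 3; bore -> shift 1; anneal -> shift 1; turn -> shift 2

Checking: anneal(shift 1) before turn(shift 2); turn(shift 2) before grind(shift 3); anneal=shift 1 in [shift 1,shift 2].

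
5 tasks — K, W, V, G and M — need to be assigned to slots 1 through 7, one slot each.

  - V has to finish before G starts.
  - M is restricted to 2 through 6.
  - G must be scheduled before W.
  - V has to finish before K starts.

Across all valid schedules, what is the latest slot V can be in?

Downstream work caps V at 5.
V at 5 is achievable: M in 2, G in 6, W in 7, V in 5, K in 6.

5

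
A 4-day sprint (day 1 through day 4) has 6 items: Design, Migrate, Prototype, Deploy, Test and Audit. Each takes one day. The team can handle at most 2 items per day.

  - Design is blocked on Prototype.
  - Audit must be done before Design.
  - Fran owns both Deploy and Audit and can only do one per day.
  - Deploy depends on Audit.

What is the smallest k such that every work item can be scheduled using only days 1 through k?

The precedence chain requires at least 2 distinct days.
With at most 2 per day and 6 work items, at least 3 days are needed.
3 works (last occupied day: day 3): for example Test=day 3, Migrate=day 3, Prototype=day 1, Deploy=day 2, Audit=day 1, Design=day 2.

3 days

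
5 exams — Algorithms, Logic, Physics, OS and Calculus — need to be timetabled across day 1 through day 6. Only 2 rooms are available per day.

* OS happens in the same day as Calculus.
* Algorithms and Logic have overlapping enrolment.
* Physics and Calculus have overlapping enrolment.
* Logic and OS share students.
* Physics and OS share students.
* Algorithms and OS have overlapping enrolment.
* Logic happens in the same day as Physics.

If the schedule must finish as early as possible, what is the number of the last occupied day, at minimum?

day 3

With at most 2 per day and 5 exams, at least 3 days are needed.
3 works (last occupied day: day 3): for example Physics -> day 2, Calculus -> day 3, Logic -> day 2, Algorithms -> day 1, OS -> day 3.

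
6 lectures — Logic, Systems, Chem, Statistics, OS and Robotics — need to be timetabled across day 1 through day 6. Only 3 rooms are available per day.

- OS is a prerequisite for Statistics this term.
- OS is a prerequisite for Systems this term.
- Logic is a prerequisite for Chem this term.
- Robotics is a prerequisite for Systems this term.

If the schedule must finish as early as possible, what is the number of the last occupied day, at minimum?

day 2

The precedence chain requires at least 2 distinct days.
With at most 3 per day and 6 lectures, at least 2 days are needed.
2 works (last occupied day: day 2): for example Logic in day 1, Statistics in day 2, Systems in day 2, Chem in day 2, Robotics in day 1, OS in day 1.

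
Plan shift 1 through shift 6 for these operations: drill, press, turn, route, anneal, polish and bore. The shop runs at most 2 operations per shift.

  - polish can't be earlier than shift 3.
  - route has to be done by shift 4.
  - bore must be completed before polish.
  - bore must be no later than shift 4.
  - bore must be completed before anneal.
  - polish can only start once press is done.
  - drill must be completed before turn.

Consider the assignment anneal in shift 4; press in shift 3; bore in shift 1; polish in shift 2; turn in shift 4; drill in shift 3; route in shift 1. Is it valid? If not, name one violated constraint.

Invalid. polish can't be earlier than shift 3.

bore must be no later than shift 4 — holds.
bore must be completed before anneal — holds.
The shop runs at most 2 operations per shift — holds.
route has to be done by shift 4 — holds.
polish can only start once press is done — violated.
drill must be completed before turn — holds.
bore must be completed before polish — holds.
polish can't be earlier than shift 3 — violated.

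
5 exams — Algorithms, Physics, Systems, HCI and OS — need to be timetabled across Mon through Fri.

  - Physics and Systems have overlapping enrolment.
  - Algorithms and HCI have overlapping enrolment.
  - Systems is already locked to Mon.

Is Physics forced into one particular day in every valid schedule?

No

Physics can be Tue (e.g. Algorithms=Mon; HCI=Tue; OS=Mon; Systems=Mon; Physics=Tue) or Wed (e.g. Physics=Wed; Systems=Mon; HCI=Tue; Algorithms=Mon; OS=Mon).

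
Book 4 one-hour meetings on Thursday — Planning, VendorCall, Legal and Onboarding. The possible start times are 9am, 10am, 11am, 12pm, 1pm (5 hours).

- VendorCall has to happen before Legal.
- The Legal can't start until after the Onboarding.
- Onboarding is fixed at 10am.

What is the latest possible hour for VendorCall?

Downstream work caps VendorCall at 12pm.
VendorCall at 12pm is achievable: VendorCall -> 12pm, Legal -> 1pm, Planning -> 9am, Onboarding -> 10am.

12pm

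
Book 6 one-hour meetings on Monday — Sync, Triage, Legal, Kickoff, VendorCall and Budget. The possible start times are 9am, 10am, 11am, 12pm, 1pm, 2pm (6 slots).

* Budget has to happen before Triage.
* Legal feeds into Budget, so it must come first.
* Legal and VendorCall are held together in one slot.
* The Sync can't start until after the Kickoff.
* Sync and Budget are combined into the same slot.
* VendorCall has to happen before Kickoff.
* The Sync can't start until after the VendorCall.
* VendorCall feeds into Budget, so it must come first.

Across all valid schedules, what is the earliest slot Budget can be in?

Budget must be in the same slot as Sync, which can't be before 11am, so Budget is at least 11am; downstream work caps Budget at 1pm.
Budget at 11am is achievable: Sync -> 11am, VendorCall -> 9am, Budget -> 11am, Kickoff -> 10am, Legal -> 9am, Triage -> 12pm.

11am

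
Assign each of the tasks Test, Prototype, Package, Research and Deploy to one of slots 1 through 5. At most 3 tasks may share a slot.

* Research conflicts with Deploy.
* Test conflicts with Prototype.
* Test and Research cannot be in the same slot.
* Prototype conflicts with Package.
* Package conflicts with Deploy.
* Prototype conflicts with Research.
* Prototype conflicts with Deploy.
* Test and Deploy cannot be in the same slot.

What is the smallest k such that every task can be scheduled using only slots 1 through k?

With at most 3 per slot and 5 tasks, at least 2 slots are needed.
Those bounds only give 2; check 3 slots directly (anything shorter is at least as hard).
Could 3 slots be enough, i.e. nothing placed later than 3? No: Test, Prototype, Research and Deploy must all be in different slots (Test/Prototype can't share; Test/Research can't share; Test/Deploy can't share; Prototype/Research can't share; Prototype/Deploy can't share; Research/Deploy can't share), but only 3 slots are available: 4 tasks can't fit in 3 distinct slots.
So 3 slots is not enough.
4 works (last occupied slot: 4): for example Deploy -> 4; Prototype -> 2; Research -> 3; Package -> 1; Test -> 1.

4 slots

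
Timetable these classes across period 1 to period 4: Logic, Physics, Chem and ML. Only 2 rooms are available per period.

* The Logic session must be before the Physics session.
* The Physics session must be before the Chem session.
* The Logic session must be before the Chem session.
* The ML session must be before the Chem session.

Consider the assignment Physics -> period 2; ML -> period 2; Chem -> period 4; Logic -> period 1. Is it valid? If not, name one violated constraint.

Only 2 rooms are available per period — holds.
The Logic session must be before the Chem session — holds.
The Physics session must be before the Chem session — holds.
The ML session must be before the Chem session — holds.
The Logic session must be before the Physics session — holds.

Valid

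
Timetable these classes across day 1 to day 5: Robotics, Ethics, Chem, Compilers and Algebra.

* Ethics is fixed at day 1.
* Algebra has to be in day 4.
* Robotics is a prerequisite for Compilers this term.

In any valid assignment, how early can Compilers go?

Precedence pushes Compilers to at least day 2.
Compilers at day 2 is achievable: Algebra -> day 4, Robotics -> day 1, Ethics -> day 1, Compilers -> day 2, Chem -> day 1.

day 2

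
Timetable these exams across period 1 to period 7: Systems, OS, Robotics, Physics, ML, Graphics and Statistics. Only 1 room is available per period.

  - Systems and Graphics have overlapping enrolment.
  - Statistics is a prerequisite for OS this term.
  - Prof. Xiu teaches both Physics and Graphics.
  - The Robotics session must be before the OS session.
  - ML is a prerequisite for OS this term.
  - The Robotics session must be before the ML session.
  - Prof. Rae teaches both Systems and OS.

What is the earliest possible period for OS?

period 4

Precedence pushes OS to at least period 3.
OS at period 4 is achievable: Systems in period 5, Graphics in period 7, OS in period 4, Physics in period 6, Statistics in period 3, Robotics in period 1, ML in period 2.
Nothing earlier works — the conflict and capacity constraints rule out every period before period 4.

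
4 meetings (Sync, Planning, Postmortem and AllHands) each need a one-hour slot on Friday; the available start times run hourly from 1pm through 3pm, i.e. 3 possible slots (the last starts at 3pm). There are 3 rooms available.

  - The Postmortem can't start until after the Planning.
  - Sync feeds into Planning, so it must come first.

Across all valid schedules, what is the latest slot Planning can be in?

Precedence pushes Planning to at least 2pm; downstream work caps Planning at 2pm.
Planning at 2pm is achievable: Planning in 2pm, AllHands in 1pm, Sync in 1pm, Postmortem in 3pm.

2pm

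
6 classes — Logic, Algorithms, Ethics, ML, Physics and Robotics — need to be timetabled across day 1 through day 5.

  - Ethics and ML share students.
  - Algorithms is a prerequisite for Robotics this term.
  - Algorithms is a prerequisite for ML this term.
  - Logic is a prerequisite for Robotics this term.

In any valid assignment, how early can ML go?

Precedence pushes ML to at least day 2.
ML at day 2 is achievable: Physics in day 1; Ethics in day 1; Robotics in day 2; ML in day 2; Algorithms in day 1; Logic in day 1.

day 2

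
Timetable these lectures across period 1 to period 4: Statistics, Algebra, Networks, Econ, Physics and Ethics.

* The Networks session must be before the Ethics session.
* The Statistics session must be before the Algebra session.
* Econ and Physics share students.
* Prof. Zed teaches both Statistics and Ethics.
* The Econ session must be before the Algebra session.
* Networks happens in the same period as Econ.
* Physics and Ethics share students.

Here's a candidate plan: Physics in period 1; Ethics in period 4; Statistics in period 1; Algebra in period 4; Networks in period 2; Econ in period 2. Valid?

Yes

The Econ session must be before the Algebra session — holds.
The Networks session must be before the Ethics session — holds.
Econ and Physics share students — holds.
Physics and Ethics share students — holds.
Networks happens in the same period as Econ — holds.
The Statistics session must be before the Algebra session — holds.
Prof. Zed teaches both Statistics and Ethics — holds.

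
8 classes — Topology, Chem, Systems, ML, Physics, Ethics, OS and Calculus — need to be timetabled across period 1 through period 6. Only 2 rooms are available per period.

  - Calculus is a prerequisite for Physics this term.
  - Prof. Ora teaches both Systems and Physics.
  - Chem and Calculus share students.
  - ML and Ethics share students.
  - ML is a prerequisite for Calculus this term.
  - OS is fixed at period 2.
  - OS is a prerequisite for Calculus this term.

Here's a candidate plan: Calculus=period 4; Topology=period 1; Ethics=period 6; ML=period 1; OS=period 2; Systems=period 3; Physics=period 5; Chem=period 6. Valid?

Yes

ML and Ethics share students — holds.
Prof. Ora teaches both Systems and Physics — holds.
OS is fixed at period 2 — holds.
Chem and Calculus share students — holds.
ML is a prerequisite for Calculus this term — holds.
Only 2 rooms are available per period — holds.
Calculus is a prerequisite for Physics this term — holds.
OS is a prerequisite for Calculus this term — holds.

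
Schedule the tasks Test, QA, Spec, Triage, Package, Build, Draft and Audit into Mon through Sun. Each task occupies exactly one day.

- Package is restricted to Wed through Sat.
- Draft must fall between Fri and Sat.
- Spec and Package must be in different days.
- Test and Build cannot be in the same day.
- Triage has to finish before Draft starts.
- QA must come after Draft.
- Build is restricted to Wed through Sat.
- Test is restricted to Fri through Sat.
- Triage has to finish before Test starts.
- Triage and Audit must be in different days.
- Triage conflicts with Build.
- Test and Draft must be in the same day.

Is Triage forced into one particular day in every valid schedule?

Triage can be Mon (e.g. Triage in Mon; Package in Wed; Build in Wed; Spec in Mon; Audit in Tue; Test in Fri; QA in Sat; Draft in Fri) or Tue (e.g. Spec in Mon; Test in Fri; Package in Wed; Triage in Tue; Audit in Mon; Build in Wed; QA in Sat; Draft in Fri).

No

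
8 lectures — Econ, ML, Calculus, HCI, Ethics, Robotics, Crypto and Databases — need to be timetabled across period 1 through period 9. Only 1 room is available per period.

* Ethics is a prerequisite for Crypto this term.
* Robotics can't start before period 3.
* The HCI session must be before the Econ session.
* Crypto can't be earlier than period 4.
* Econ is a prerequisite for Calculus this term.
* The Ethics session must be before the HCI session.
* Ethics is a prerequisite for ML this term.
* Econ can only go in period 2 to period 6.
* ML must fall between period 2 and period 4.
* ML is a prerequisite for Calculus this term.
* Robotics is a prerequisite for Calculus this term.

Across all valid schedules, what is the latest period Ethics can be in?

Downstream work caps Ethics at period 3.
Ethics at period 3 is achievable: Databases=period 1, Calculus=period 9, Econ=period 6, HCI=period 5, Robotics=period 8, Ethics=period 3, ML=period 4, Crypto=period 7.

period 3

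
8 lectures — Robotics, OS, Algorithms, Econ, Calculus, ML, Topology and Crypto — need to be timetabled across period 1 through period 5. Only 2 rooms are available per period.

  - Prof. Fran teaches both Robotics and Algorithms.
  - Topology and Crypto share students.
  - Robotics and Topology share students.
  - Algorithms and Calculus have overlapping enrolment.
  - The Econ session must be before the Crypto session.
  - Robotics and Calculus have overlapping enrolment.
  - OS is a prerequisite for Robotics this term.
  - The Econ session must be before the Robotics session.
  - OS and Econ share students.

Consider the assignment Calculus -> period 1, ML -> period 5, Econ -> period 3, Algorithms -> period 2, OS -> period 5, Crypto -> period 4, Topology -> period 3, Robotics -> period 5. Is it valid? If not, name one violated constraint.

Invalid. Only 2 rooms are available per period.

Robotics and Topology share students — holds.
The Econ session must be before the Robotics session — holds.
Algorithms and Calculus have overlapping enrolment — holds.
Only 2 rooms are available per period — violated.
Topology and Crypto share students — holds.
Prof. Fran teaches both Robotics and Algorithms — holds.
Robotics and Calculus have overlapping enrolment — holds.
OS and Econ share students — holds.
The Econ session must be before the Crypto session — holds.
OS is a prerequisite for Robotics this term — violated.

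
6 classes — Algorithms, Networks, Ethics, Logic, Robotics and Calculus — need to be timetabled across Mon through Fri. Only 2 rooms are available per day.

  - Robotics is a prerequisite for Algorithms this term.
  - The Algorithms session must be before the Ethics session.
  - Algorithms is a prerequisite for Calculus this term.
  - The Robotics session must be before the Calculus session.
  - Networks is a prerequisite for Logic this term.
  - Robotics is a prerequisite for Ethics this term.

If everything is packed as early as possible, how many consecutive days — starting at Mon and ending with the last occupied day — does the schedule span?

The precedence chain requires at least 3 distinct days.
With at most 2 per day and 6 classes, at least 3 days are needed.
3 works (last occupied day: Wed): for example Algorithms=Tue; Ethics=Wed; Robotics=Mon; Calculus=Wed; Networks=Mon; Logic=Tue.

3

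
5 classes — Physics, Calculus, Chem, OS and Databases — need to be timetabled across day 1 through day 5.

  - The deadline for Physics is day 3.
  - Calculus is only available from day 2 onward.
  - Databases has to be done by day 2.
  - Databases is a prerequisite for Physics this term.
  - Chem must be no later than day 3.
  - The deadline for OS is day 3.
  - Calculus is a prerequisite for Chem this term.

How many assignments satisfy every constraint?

Splitting on Physics: it can be day 2 (3), day 3 (6). Listing each branch's schedules as (Calculus, Chem, OS, Databases) by day number:
Physics=day 2: (2,3,1,1) (2,3,2,1) (2,3,3,1) — 3.
Physics=day 3: (2,3,1,1) (2,3,1,2) (2,3,2,1) (2,3,2,2) (2,3,3,1) (2,3,3,2) — 6.
Summing: 3 + 6 = 9.

9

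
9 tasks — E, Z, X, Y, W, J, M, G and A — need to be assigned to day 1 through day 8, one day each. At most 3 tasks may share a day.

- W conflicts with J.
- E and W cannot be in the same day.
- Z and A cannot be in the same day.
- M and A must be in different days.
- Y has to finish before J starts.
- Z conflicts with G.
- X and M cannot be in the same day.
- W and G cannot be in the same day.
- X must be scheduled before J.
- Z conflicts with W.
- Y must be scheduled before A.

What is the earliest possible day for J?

day 2

Precedence pushes J to at least day 2.
J at day 2 is achievable: M in day 3; J in day 2; G in day 2; E in day 1; X in day 1; Z in day 3; W in day 4; Y in day 1; A in day 2.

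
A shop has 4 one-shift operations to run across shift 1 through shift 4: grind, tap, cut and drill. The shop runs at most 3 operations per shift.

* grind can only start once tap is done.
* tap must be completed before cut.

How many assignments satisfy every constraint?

56

Splitting on grind: it can be shift 2 (12), shift 3 (20), shift 4 (24). Listing each branch's schedules as (tap, cut, drill) by shift number:
grind=shift 2: (1,2,1) (1,2,2) (1,2,3) (1,2,4) (1,3,1) (1,3,2) (1,3,3) (1,3,4) (1,4,1) (1,4,2) (1,4,3) (1,4,4) — 12.
grind=shift 3: (1,2,1) (1,2,2) (1,2,3) (1,2,4) (1,3,1) (1,3,2) (1,3,3) (1,3,4) (1,4,1) (1,4,2) (1,4,3) (1,4,4) (2,3,1) (2,3,2) (2,3,3) (2,3,4) (2,4,1) (2,4,2) (2,4,3) (2,4,4) — 20.
grind=shift 4: (1,2,1) (1,2,2) (1,2,3) (1,2,4) (1,3,1) (1,3,2) (1,3,3) (1,3,4) (1,4,1) (1,4,2) (1,4,3) (1,4,4) (2,3,1) (2,3,2) (2,3,3) (2,3,4) (2,4,1) (2,4,2) (2,4,3) (2,4,4) (3,4,1) (3,4,2) (3,4,3) (3,4,4) — 24.
Summing: 12 + 20 + 24 = 56.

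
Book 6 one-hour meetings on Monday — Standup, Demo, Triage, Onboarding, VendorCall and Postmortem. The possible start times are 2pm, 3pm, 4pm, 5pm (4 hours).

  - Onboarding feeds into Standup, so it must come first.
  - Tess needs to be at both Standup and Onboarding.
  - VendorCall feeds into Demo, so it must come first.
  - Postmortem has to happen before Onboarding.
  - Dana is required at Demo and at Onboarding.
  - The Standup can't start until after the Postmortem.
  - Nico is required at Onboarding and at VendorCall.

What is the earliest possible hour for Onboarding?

3pm

Precedence pushes Onboarding to at least 3pm; downstream work caps Onboarding at 4pm.
Onboarding at 3pm is achievable: VendorCall=2pm; Standup=4pm; Onboarding=3pm; Triage=2pm; Demo=4pm; Postmortem=2pm.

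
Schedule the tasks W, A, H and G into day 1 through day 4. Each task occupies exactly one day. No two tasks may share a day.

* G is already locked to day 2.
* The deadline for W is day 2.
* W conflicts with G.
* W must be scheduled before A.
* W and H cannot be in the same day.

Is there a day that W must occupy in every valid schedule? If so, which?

day 1

W's window is day 1–day 2.
G is fixed at day 2, and W can't share a day with G.
So W must be day 1.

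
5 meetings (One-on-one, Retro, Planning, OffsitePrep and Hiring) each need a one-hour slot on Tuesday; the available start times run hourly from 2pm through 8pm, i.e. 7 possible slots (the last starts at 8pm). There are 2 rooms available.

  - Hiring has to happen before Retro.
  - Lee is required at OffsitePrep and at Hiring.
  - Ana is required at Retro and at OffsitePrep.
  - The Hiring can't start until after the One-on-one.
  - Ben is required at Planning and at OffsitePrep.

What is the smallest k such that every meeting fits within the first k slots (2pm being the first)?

The precedence chain requires at least 3 distinct slots.
With at most 2 per slot and 5 meetings, at least 3 slots are needed.
3 works (last occupied slot: 4pm): for example Hiring in 3pm, Planning in 3pm, OffsitePrep in 2pm, Retro in 4pm, One-on-one in 2pm.

3 slots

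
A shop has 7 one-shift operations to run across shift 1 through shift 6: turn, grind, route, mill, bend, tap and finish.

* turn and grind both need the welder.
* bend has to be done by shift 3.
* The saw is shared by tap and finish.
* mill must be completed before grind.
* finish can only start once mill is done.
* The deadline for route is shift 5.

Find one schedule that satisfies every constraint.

bend -> shift 1; finish -> shift 2; turn -> shift 1; grind -> shift 2; tap -> shift 1; mill -> shift 1; route -> shift 1

Checking: mill(shift 1) before finish(shift 2); mill(shift 1) before grind(shift 2); turn(shift 1) != grind(shift 2); tap(shift 1) != finish(shift 2); bend=shift 1 in [shift 1,shift 3]; route=shift 1 in [shift 1,shift 5].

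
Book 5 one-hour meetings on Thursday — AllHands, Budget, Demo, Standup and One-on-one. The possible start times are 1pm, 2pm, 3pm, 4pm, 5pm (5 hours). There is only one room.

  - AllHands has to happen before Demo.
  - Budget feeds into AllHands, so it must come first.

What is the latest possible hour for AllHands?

Precedence pushes AllHands to at least 2pm; downstream work caps AllHands at 4pm.
AllHands at 4pm is achievable: AllHands=4pm; Standup=2pm; Demo=5pm; One-on-one=3pm; Budget=1pm.

4pm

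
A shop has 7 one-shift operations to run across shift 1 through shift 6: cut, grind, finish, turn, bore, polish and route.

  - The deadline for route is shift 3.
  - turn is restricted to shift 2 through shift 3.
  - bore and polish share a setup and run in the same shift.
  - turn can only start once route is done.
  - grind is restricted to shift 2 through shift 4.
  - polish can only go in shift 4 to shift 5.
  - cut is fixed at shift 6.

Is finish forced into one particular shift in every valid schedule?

No

finish can be shift 1 (e.g. cut=shift 6, finish=shift 1, grind=shift 2, route=shift 1, bore=shift 4, polish=shift 4, turn=shift 2) or shift 2 (e.g. route in shift 1; finish in shift 2; bore in shift 4; turn in shift 2; polish in shift 4; grind in shift 2; cut in shift 6).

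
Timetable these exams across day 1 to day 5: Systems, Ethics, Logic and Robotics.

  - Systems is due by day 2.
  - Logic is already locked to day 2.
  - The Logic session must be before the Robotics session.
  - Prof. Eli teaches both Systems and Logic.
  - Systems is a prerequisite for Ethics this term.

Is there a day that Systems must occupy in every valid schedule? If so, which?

day 1

Systems's window is day 1–day 2.
Logic is fixed at day 2, and Systems can't share a day with Logic.
So Systems must be day 1.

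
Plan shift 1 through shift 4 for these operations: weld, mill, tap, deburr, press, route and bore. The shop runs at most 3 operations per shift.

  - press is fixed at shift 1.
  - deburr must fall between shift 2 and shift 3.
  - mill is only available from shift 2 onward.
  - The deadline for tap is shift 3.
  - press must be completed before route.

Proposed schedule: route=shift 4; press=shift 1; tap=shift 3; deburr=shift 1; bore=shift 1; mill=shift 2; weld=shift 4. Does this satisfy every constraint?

The deadline for tap is shift 3 — holds.
The shop runs at most 3 operations per shift — holds.
deburr must fall between shift 2 and shift 3 — violated.
press must be completed before route — holds.
mill is only available from shift 2 onward — holds.
press is fixed at shift 1 — holds.

No. deburr must fall between shift 2 and shift 3 is not satisfied.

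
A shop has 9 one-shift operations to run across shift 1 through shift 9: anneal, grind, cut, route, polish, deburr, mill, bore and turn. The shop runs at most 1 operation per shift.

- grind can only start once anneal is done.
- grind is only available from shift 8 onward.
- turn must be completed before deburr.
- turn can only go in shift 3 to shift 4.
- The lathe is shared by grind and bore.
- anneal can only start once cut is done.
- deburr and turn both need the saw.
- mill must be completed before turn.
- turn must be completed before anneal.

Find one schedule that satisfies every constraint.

cut -> shift 1, deburr -> shift 5, turn -> shift 3, route -> shift 6, polish -> shift 7, grind -> shift 8, mill -> shift 2, anneal -> shift 4, bore -> shift 9

Checking: mill(shift 2) before turn(shift 3); anneal(shift 4) before grind(shift 8); turn(shift 3) before deburr(shift 5); turn(shift 3) before anneal(shift 4); cut(shift 1) before anneal(shift 4); deburr(shift 5) != turn(shift 3); grind(shift 8) != bore(shift 9); grind=shift 8 in [shift 8,shift 9]; turn=shift 3 in [shift 3,shift 4]; max 1 per shift (cap 1).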